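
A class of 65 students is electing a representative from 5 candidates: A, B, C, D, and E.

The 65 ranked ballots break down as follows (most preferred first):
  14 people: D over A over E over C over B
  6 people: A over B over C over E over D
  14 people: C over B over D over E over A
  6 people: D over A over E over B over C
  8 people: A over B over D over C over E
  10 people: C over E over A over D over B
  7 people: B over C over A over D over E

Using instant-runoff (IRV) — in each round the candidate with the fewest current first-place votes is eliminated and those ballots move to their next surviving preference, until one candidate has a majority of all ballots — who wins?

Round 1: A 14, B 7, C 24, D 20, E 0. E eliminated.
Round 2: A 14, B 7, C 24, D 20. B eliminated.
Round 3: A 14, C 31, D 20. A eliminated.
Round 4: C 37, D 28. C has a majority (≥33).

C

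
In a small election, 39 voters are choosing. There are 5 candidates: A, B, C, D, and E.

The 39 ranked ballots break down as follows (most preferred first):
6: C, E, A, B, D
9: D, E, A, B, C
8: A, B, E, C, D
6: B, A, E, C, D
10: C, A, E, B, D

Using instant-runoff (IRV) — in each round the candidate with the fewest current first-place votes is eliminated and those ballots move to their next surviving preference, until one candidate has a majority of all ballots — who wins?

A

Round 1: A 8, B 6, C 16, D 9, E 0. E eliminated.
Round 2: A 8, B 6, C 16, D 9. B eliminated.
Round 3: A 14, C 16, D 9. D eliminated.
Round 4: A 23, C 16. A has a majority (≥20).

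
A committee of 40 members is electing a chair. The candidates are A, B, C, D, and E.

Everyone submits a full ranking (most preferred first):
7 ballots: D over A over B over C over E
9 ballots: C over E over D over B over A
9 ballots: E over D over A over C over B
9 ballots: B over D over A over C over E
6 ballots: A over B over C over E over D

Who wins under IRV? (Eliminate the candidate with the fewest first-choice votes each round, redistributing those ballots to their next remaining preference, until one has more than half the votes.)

Round 1: A 6, B 9, C 9, D 7, E 9. A eliminated.
Round 2: B 15, C 9, D 7, E 9. D eliminated.
Round 3: B 22, C 9, E 9. B has a majority (≥21).

B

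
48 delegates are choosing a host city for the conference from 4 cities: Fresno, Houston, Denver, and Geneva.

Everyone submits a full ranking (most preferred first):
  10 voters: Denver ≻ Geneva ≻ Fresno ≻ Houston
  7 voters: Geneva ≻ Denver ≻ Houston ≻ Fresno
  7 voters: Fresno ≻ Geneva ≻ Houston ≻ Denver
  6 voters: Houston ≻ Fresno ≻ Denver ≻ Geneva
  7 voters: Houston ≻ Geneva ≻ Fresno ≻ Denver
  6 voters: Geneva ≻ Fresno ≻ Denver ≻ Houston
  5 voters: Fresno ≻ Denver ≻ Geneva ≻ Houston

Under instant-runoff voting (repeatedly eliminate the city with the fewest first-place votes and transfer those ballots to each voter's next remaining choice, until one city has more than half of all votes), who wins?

Round 1: Fresno 12, Houston 13, Denver 10, Geneva 13. Denver eliminated.
Round 2: Fresno 12, Houston 13, Geneva 23. Fresno eliminated.
Round 3: Houston 13, Geneva 35. Geneva has a majority (≥25).

Geneva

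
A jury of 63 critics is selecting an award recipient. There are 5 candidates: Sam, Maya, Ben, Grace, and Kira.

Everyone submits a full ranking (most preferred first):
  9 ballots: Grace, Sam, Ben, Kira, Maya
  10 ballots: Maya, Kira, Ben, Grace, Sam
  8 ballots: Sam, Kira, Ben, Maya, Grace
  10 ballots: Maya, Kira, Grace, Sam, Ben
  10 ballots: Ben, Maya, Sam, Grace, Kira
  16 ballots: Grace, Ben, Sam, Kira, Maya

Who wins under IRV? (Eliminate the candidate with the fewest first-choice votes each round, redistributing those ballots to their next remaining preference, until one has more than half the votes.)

Maya

Round 1: Sam 8, Maya 20, Ben 10, Grace 25, Kira 0. Kira eliminated.
Round 2: Sam 8, Maya 20, Ben 10, Grace 25. Sam eliminated.
Round 3: Maya 20, Ben 18, Grace 25. Ben eliminated.
Round 4: Maya 38, Grace 25. Maya has a majority (≥32).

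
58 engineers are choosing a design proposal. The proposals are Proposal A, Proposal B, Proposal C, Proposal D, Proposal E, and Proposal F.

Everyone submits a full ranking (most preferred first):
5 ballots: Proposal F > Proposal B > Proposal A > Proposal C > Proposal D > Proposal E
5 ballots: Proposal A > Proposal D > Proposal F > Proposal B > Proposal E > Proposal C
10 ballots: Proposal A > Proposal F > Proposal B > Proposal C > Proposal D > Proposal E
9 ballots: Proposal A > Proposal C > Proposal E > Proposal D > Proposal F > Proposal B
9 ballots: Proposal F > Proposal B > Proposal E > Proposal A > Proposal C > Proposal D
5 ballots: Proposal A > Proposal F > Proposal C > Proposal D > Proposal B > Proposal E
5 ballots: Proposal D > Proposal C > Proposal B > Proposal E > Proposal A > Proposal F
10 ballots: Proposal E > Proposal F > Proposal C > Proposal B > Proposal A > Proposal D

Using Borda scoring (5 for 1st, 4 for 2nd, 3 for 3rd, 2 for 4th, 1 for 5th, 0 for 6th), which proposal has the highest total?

Proposal F

Proposal A: 5×3 + 5×5 + 10×5 + 9×5 + 9×2 + 5×5 + 5×1 + 10×1 = 193
Proposal B: 5×4 + 5×2 + 10×3 + 9×0 + 9×4 + 5×1 + 5×3 + 10×2 = 136
Proposal C: 5×2 + 5×0 + 10×2 + 9×4 + 9×1 + 5×3 + 5×4 + 10×3 = 140
Proposal D: 5×1 + 5×4 + 10×1 + 9×2 + 9×0 + 5×2 + 5×5 + 10×0 = 88
Proposal E: 5×0 + 5×1 + 10×0 + 9×3 + 9×3 + 5×0 + 5×2 + 10×5 = 119
Proposal F: 5×5 + 5×3 + 10×4 + 9×1 + 9×5 + 5×4 + 5×0 + 10×4 = 194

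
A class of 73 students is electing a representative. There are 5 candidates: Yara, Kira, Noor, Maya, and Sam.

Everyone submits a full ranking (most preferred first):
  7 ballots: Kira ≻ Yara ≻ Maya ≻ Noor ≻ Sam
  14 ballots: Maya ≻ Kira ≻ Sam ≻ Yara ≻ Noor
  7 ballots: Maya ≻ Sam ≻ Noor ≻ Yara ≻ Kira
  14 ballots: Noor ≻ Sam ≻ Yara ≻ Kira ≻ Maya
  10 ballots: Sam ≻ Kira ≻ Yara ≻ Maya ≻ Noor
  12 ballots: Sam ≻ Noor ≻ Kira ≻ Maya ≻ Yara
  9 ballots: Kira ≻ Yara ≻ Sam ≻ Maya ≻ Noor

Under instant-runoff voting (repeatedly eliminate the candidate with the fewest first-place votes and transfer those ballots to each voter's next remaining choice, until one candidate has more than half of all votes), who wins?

Sam

Round 1: Yara 0, Kira 16, Noor 14, Maya 21, Sam 22. Yara eliminated.
Round 2: Kira 16, Noor 14, Maya 21, Sam 22. Noor eliminated.
Round 3: Kira 16, Maya 21, Sam 36. Kira eliminated.
Round 4: Maya 28, Sam 45. Sam has a majority (≥37).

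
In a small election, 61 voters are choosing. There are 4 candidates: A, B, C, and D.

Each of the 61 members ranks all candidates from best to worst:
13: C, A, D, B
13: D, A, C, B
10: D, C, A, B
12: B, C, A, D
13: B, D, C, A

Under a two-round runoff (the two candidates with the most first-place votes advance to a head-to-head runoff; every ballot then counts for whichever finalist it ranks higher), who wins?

D

Round 1 first-place votes: A 0, B 25, C 13, D 23. B and D advance.
Runoff: B is ranked above D on 25 ballots, D above B on 36.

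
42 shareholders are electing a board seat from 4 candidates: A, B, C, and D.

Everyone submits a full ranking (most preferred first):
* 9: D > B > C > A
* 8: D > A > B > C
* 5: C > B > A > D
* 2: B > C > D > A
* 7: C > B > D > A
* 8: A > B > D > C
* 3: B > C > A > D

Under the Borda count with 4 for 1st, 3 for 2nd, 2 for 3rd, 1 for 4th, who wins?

A: 9×1 + 8×3 + 5×2 + 2×1 + 7×1 + 8×4 + 3×2 = 90
B: 9×3 + 8×2 + 5×3 + 2×4 + 7×3 + 8×3 + 3×4 = 123
C: 9×2 + 8×1 + 5×4 + 2×3 + 7×4 + 8×1 + 3×3 = 97
D: 9×4 + 8×4 + 5×1 + 2×2 + 7×2 + 8×2 + 3×1 = 110

B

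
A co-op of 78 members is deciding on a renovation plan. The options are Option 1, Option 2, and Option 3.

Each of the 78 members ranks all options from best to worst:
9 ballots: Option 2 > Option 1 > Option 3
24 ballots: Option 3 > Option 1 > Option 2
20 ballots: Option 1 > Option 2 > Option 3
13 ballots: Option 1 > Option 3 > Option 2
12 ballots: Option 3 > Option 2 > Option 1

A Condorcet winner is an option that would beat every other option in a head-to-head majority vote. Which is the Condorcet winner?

Option 1 vs Option 2: 57–21
Option 1 vs Option 3: 42–36
Option 1 beats every other option.

Option 1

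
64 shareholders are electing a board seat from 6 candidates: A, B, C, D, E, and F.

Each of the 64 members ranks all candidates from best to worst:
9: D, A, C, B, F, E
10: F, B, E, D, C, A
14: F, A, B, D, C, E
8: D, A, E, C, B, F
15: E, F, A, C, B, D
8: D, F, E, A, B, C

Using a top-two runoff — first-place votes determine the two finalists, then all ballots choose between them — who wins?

Round 1 first-place votes: A 0, B 0, C 0, D 25, E 15, F 24. D and F advance.
Runoff: D is ranked above F on 25 ballots, F above D on 39.

F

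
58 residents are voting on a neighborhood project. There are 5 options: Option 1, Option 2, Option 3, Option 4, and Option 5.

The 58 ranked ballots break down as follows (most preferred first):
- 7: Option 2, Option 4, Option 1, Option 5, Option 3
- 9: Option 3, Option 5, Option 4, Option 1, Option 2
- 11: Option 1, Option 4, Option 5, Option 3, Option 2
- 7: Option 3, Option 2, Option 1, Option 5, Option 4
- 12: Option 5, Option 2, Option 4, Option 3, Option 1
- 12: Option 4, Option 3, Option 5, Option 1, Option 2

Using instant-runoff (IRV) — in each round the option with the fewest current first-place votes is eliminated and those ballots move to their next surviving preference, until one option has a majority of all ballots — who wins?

Option 4

Round 1: Option 1 11, Option 2 7, Option 3 16, Option 4 12, Option 5 12. Option 2 eliminated.
Round 2: Option 1 11, Option 3 16, Option 4 19, Option 5 12. Option 1 eliminated.
Round 3: Option 3 16, Option 4 30, Option 5 12. Option 4 has a majority (≥30).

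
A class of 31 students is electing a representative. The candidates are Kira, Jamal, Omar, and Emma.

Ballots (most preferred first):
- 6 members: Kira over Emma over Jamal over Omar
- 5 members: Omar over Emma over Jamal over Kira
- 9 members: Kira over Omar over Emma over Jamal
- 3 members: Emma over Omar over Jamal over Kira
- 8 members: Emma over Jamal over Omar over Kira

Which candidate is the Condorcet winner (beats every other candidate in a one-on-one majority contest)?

Emma

Emma vs Kira: 16–15
Emma vs Jamal: 31–0
Emma vs Omar: 17–14
Emma beats every other candidate.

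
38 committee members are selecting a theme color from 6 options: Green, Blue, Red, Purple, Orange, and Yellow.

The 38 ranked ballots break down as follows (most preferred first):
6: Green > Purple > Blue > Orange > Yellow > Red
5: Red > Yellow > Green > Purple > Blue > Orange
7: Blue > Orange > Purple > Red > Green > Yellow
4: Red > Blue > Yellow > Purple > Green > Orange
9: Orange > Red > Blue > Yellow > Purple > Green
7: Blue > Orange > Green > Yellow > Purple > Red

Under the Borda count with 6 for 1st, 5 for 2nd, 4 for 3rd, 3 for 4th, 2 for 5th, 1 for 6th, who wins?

Blue

Green: 6×6 + 5×4 + 7×2 + 4×2 + 9×1 + 7×4 = 115
Blue: 6×4 + 5×2 + 7×6 + 4×5 + 9×4 + 7×6 = 174
Red: 6×1 + 5×6 + 7×3 + 4×6 + 9×5 + 7×1 = 133
Purple: 6×5 + 5×3 + 7×4 + 4×3 + 9×2 + 7×2 = 117
Orange: 6×3 + 5×1 + 7×5 + 4×1 + 9×6 + 7×5 = 151
Yellow: 6×2 + 5×5 + 7×1 + 4×4 + 9×3 + 7×3 = 108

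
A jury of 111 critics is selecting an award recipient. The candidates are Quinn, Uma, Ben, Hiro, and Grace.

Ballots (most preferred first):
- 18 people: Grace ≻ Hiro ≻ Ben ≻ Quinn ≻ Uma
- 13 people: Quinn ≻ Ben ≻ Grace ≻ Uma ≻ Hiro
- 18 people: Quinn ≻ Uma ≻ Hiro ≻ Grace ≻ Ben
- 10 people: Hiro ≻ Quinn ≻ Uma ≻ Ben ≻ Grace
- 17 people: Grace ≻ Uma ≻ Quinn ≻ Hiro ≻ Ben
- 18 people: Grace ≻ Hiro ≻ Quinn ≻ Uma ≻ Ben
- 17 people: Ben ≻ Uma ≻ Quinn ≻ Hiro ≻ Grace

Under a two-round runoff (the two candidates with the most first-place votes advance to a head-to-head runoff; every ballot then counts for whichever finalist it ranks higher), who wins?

Round 1 first-place votes: Quinn 31, Uma 0, Ben 17, Hiro 10, Grace 53. Grace and Quinn advance.
Runoff: Grace is ranked above Quinn on 53 ballots, Quinn above Grace on 58.

Quinn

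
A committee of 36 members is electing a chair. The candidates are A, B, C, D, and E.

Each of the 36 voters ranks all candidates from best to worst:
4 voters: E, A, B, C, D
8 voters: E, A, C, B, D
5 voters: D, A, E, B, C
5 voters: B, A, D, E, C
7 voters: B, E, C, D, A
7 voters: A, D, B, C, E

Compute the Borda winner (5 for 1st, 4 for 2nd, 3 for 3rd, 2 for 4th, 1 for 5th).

A

A: 4×4 + 8×4 + 5×4 + 5×4 + 7×1 + 7×5 = 130
B: 4×3 + 8×2 + 5×2 + 5×5 + 7×5 + 7×3 = 119
C: 4×2 + 8×3 + 5×1 + 5×1 + 7×3 + 7×2 = 77
D: 4×1 + 8×1 + 5×5 + 5×3 + 7×2 + 7×4 = 94
E: 4×5 + 8×5 + 5×3 + 5×2 + 7×4 + 7×1 = 120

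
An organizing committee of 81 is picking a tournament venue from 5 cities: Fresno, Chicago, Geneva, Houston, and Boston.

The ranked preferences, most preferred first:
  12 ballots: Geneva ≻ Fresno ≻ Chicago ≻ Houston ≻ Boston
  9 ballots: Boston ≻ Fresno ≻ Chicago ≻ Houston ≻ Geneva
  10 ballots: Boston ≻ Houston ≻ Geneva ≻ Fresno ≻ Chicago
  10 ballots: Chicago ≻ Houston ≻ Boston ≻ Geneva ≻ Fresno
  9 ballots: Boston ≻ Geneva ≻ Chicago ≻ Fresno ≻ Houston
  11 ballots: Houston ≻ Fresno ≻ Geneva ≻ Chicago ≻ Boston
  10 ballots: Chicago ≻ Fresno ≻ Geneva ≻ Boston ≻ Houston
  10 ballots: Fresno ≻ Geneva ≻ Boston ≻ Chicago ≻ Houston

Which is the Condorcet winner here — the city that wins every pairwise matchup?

Geneva

Geneva vs Fresno: 41–40
Geneva vs Chicago: 52–29
Geneva vs Houston: 41–40
Geneva vs Boston: 43–38
Geneva beats every other city.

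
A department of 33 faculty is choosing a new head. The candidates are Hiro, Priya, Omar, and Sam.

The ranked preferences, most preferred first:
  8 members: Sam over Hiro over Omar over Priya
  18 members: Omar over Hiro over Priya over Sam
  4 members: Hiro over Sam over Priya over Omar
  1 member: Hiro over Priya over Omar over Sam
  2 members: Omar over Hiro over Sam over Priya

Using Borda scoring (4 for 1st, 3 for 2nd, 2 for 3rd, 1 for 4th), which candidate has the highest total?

Hiro: 8×3 + 18×3 + 4×4 + 1×4 + 2×3 = 104
Priya: 8×1 + 18×2 + 4×2 + 1×3 + 2×1 = 57
Omar: 8×2 + 18×4 + 4×1 + 1×2 + 2×4 = 102
Sam: 8×4 + 18×1 + 4×3 + 1×1 + 2×2 = 67

Hiro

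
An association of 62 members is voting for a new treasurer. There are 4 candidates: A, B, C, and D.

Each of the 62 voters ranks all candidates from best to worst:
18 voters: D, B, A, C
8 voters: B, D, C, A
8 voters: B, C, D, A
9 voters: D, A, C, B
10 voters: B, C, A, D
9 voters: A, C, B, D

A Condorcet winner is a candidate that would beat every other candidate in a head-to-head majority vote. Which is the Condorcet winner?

B

B vs A: 44–18
B vs C: 44–18
B vs D: 35–27
B beats every other candidate.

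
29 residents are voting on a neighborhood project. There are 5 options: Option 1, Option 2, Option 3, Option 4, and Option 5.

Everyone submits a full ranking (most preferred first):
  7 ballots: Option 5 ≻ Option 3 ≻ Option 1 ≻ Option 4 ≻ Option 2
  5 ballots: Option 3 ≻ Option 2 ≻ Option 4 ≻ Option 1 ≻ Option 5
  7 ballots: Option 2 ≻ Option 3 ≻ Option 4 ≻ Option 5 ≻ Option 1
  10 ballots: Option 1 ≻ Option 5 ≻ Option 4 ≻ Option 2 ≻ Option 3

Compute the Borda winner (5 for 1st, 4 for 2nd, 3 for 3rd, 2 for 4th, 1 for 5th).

Option 1: 7×3 + 5×2 + 7×1 + 10×5 = 88
Option 2: 7×1 + 5×4 + 7×5 + 10×2 = 82
Option 3: 7×4 + 5×5 + 7×4 + 10×1 = 91
Option 4: 7×2 + 5×3 + 7×3 + 10×3 = 80
Option 5: 7×5 + 5×1 + 7×2 + 10×4 = 94

Option 5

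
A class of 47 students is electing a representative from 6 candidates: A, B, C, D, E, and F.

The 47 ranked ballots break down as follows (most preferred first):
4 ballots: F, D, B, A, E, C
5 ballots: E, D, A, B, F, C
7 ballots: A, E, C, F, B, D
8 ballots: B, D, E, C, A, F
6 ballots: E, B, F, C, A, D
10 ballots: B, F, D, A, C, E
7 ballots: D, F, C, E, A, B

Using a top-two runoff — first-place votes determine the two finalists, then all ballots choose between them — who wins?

Round 1 first-place votes: A 7, B 18, C 0, D 7, E 11, F 4. B and E advance.
Runoff: B is ranked above E on 22 ballots, E above B on 25.

E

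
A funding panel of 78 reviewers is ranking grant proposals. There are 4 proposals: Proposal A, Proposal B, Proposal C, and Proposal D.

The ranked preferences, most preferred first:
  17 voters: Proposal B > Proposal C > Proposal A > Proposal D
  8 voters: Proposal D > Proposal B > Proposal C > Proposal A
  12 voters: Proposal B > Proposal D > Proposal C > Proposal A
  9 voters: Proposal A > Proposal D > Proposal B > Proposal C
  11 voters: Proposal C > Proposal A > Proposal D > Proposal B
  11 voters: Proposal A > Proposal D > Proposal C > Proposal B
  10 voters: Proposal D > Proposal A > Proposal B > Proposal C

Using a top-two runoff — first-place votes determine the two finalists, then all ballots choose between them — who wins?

Round 1 first-place votes: Proposal A 20, Proposal B 29, Proposal C 11, Proposal D 18. Proposal B and Proposal A advance.
Runoff: Proposal B is ranked above Proposal A on 37 ballots, Proposal A above Proposal B on 41.

Proposal A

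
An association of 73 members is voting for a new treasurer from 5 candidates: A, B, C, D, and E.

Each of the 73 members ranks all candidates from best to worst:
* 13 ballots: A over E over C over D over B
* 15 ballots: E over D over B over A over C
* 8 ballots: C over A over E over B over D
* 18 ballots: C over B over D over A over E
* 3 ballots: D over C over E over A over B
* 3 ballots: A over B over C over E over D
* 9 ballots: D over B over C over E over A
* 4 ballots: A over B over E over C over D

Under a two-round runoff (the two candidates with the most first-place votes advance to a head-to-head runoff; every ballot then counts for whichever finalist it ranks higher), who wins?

Round 1 first-place votes: A 20, B 0, C 26, D 12, E 15. C and A advance.
Runoff: C is ranked above A on 38 ballots, A above C on 35.

C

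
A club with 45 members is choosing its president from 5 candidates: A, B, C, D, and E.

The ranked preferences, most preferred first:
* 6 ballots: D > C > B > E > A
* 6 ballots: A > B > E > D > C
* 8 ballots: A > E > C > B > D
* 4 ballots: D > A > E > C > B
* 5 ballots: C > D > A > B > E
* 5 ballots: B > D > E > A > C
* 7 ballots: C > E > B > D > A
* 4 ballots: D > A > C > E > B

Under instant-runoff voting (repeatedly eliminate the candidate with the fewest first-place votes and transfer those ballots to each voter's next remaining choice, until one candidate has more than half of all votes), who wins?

Round 1: A 14, B 5, C 12, D 14, E 0. E eliminated.
Round 2: A 14, B 5, C 12, D 14. B eliminated.
Round 3: A 14, C 12, D 19. C eliminated.
Round 4: A 14, D 31. D has a majority (≥23).

D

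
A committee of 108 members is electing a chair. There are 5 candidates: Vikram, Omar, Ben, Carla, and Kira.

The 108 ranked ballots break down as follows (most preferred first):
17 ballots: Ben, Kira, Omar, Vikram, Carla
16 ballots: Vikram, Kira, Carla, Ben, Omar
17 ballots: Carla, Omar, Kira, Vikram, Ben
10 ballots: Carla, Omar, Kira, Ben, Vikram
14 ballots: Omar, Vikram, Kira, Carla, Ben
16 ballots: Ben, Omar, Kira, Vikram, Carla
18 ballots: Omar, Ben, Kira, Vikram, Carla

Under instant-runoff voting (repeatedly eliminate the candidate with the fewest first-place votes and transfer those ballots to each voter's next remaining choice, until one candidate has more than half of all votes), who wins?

Round 1: Vikram 16, Omar 32, Ben 33, Carla 27, Kira 0. Kira eliminated.
Round 2: Vikram 16, Omar 32, Ben 33, Carla 27. Vikram eliminated.
Round 3: Omar 32, Ben 33, Carla 43. Omar eliminated.
Round 4: Ben 51, Carla 57. Carla has a majority (≥55).

Carla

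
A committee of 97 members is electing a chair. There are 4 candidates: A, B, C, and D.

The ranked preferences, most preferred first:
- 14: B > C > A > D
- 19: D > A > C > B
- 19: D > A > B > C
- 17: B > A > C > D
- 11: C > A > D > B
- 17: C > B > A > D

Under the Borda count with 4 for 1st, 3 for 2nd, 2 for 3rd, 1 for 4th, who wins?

A: 14×2 + 19×3 + 19×3 + 17×3 + 11×3 + 17×2 = 260
B: 14×4 + 19×1 + 19×2 + 17×4 + 11×1 + 17×3 = 243
C: 14×3 + 19×2 + 19×1 + 17×2 + 11×4 + 17×4 = 245
D: 14×1 + 19×4 + 19×4 + 17×1 + 11×2 + 17×1 = 222

A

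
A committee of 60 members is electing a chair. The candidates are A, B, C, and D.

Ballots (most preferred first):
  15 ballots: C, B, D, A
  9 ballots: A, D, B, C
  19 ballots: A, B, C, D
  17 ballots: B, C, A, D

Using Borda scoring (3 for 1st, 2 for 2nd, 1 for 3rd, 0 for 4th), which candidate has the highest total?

A: 15×0 + 9×3 + 19×3 + 17×1 = 101
B: 15×2 + 9×1 + 19×2 + 17×3 = 128
C: 15×3 + 9×0 + 19×1 + 17×2 = 98
D: 15×1 + 9×2 + 19×0 + 17×0 = 33

B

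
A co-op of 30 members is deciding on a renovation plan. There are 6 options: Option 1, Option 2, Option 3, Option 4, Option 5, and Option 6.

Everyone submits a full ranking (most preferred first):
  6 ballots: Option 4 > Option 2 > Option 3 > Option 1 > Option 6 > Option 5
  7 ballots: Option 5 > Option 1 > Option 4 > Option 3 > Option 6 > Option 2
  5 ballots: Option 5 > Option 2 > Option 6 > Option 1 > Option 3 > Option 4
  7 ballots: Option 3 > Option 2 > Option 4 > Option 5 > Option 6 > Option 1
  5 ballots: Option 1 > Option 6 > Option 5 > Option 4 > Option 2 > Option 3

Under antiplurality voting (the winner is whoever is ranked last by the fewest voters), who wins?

Option 6

Last-place votes: Option 1 7, Option 2 7, Option 3 5, Option 4 5, Option 5 6, Option 6 0.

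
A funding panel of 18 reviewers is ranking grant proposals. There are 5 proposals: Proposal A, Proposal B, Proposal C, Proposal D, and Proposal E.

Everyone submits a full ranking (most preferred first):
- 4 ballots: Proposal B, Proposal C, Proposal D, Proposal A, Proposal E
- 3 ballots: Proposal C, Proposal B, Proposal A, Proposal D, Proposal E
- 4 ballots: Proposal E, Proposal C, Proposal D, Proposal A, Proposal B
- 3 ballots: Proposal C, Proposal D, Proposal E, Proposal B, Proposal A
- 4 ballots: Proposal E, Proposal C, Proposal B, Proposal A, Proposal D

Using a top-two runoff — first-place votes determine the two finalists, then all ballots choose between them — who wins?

Proposal C

Round 1 first-place votes: Proposal A 0, Proposal B 4, Proposal C 6, Proposal D 0, Proposal E 8. Proposal E and Proposal C advance.
Runoff: Proposal E is ranked above Proposal C on 8 ballots, Proposal C above Proposal E on 10.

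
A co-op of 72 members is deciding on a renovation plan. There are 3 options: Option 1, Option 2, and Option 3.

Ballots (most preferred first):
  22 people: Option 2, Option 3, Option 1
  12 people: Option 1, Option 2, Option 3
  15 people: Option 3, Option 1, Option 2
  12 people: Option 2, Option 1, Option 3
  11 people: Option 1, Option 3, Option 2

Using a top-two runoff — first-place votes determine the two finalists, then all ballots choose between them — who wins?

Round 1 first-place votes: Option 1 23, Option 2 34, Option 3 15. Option 2 and Option 1 advance.
Runoff: Option 2 is ranked above Option 1 on 34 ballots, Option 1 above Option 2 on 38.

Option 1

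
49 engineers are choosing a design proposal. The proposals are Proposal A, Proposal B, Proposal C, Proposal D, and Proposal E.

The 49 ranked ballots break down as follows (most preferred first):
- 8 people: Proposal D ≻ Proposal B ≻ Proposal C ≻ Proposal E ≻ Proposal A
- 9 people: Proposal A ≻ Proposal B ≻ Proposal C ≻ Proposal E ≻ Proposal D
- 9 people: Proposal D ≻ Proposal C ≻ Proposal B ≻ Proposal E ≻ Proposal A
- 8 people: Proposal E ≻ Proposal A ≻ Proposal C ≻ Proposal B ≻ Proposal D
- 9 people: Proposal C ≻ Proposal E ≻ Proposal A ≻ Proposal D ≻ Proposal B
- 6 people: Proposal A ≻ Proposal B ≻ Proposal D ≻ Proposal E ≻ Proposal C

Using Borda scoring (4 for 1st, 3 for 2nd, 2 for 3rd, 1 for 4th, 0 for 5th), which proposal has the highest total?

Proposal C

Proposal A: 8×0 + 9×4 + 9×0 + 8×3 + 9×2 + 6×4 = 102
Proposal B: 8×3 + 9×3 + 9×2 + 8×1 + 9×0 + 6×3 = 95
Proposal C: 8×2 + 9×2 + 9×3 + 8×2 + 9×4 + 6×0 = 113
Proposal D: 8×4 + 9×0 + 9×4 + 8×0 + 9×1 + 6×2 = 89
Proposal E: 8×1 + 9×1 + 9×1 + 8×4 + 9×3 + 6×1 = 91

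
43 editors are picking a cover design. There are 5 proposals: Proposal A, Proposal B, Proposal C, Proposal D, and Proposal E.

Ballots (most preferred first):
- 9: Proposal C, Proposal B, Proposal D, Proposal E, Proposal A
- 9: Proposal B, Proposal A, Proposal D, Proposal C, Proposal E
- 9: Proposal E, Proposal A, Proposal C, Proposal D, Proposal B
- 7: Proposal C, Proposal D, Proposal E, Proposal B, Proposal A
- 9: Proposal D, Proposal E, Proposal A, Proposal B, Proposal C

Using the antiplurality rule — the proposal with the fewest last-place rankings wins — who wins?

Proposal D

Last-place votes: Proposal A 16, Proposal B 9, Proposal C 9, Proposal D 0, Proposal E 9.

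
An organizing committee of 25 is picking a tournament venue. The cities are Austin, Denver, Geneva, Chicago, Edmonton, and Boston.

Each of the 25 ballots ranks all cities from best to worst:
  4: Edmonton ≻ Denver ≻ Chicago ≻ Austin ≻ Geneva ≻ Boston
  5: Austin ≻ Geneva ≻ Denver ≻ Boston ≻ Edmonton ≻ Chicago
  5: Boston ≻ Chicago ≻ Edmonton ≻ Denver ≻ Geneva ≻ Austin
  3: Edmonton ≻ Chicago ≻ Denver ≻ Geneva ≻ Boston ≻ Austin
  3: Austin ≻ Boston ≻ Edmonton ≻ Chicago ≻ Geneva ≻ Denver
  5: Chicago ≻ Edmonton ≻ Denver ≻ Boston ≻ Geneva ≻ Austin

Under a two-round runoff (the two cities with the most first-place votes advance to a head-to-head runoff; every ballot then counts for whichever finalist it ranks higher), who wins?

Round 1 first-place votes: Austin 8, Denver 0, Geneva 0, Chicago 5, Edmonton 7, Boston 5. Austin and Edmonton advance.
Runoff: Austin is ranked above Edmonton on 8 ballots, Edmonton above Austin on 17.

Edmonton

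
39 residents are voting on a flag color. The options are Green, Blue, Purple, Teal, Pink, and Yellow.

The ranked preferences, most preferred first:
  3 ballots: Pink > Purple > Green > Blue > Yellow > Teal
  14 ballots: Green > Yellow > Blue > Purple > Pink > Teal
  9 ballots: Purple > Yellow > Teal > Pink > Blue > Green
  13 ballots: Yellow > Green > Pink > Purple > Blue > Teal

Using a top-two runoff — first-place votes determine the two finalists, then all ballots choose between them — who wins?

Round 1 first-place votes: Green 14, Blue 0, Purple 9, Teal 0, Pink 3, Yellow 13. Green and Yellow advance.
Runoff: Green is ranked above Yellow on 17 ballots, Yellow above Green on 22.

Yellow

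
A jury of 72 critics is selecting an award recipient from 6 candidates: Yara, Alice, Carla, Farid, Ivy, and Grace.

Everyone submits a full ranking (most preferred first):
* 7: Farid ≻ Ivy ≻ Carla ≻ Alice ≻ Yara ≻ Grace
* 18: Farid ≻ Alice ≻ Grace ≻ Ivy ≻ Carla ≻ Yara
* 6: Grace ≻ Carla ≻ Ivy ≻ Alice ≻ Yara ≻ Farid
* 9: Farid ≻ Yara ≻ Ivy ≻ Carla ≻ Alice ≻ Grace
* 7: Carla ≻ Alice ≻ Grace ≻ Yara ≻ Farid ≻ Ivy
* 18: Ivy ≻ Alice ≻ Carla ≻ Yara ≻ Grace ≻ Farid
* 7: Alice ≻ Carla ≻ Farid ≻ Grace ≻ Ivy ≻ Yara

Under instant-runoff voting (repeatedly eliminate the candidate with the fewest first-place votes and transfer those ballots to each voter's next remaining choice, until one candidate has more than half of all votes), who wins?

Round 1: Yara 0, Alice 7, Carla 7, Farid 34, Ivy 18, Grace 6. Yara eliminated.
Round 2: Alice 7, Carla 7, Farid 34, Ivy 18, Grace 6. Grace eliminated.
Round 3: Alice 7, Carla 13, Farid 34, Ivy 18. Alice eliminated.
Round 4: Carla 20, Farid 34, Ivy 18. Ivy eliminated.
Round 5: Carla 38, Farid 34. Carla has a majority (≥37).

Carla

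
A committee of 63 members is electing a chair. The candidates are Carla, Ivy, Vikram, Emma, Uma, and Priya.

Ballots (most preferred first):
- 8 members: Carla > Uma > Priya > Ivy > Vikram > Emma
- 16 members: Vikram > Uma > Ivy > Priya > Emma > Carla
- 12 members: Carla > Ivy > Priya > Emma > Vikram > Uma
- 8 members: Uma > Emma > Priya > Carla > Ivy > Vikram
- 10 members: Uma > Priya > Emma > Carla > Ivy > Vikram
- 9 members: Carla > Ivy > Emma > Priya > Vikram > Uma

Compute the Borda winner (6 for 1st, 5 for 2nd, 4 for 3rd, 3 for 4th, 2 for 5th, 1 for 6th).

Carla: 8×6 + 16×1 + 12×6 + 8×3 + 10×3 + 9×6 = 244
Ivy: 8×3 + 16×4 + 12×5 + 8×2 + 10×2 + 9×5 = 229
Vikram: 8×2 + 16×6 + 12×2 + 8×1 + 10×1 + 9×2 = 172
Emma: 8×1 + 16×2 + 12×3 + 8×5 + 10×4 + 9×4 = 192
Uma: 8×5 + 16×5 + 12×1 + 8×6 + 10×6 + 9×1 = 249
Priya: 8×4 + 16×3 + 12×4 + 8×4 + 10×5 + 9×3 = 237

Uma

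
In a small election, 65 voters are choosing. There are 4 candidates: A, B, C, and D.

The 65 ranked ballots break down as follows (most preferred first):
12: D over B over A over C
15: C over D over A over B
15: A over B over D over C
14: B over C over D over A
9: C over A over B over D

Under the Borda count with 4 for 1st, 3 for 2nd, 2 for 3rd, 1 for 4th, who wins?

A: 12×2 + 15×2 + 15×4 + 14×1 + 9×3 = 155
B: 12×3 + 15×1 + 15×3 + 14×4 + 9×2 = 170
C: 12×1 + 15×4 + 15×1 + 14×3 + 9×4 = 165
D: 12×4 + 15×3 + 15×2 + 14×2 + 9×1 = 160

B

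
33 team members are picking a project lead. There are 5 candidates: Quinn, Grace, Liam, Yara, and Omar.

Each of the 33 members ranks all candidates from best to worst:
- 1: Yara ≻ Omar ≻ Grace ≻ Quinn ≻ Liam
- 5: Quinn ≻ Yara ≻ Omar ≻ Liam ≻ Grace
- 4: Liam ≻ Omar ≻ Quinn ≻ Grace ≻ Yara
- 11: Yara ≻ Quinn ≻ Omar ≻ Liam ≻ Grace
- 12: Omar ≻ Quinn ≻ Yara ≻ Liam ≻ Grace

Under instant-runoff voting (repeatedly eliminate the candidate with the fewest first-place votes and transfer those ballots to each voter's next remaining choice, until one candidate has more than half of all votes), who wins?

Yara

Round 1: Quinn 5, Grace 0, Liam 4, Yara 12, Omar 12. Grace eliminated.
Round 2: Quinn 5, Liam 4, Yara 12, Omar 12. Liam eliminated.
Round 3: Quinn 5, Yara 12, Omar 16. Quinn eliminated.
Round 4: Yara 17, Omar 16. Yara has a majority (≥17).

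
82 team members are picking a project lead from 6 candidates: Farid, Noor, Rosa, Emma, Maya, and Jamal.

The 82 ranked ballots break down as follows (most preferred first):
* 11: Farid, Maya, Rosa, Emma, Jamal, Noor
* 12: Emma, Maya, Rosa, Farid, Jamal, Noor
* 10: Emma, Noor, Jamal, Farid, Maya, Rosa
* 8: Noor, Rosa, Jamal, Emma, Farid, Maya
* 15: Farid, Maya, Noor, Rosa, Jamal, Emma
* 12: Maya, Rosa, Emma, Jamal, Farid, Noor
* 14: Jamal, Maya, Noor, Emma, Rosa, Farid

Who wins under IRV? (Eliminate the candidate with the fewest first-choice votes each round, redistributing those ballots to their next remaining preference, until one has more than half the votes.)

Round 1: Farid 26, Noor 8, Rosa 0, Emma 22, Maya 12, Jamal 14. Rosa eliminated.
Round 2: Farid 26, Noor 8, Emma 22, Maya 12, Jamal 14. Noor eliminated.
Round 3: Farid 26, Emma 22, Maya 12, Jamal 22. Maya eliminated.
Round 4: Farid 26, Emma 34, Jamal 22. Jamal eliminated.
Round 5: Farid 26, Emma 56. Emma has a majority (≥42).

Emma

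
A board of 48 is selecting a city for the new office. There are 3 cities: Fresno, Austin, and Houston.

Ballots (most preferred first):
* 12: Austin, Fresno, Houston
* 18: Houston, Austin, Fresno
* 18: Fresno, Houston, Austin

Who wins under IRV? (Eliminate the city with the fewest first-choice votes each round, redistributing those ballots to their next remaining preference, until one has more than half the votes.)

Fresno

Round 1: Fresno 18, Austin 12, Houston 18. Austin eliminated.
Round 2: Fresno 30, Houston 18. Fresno has a majority (≥25).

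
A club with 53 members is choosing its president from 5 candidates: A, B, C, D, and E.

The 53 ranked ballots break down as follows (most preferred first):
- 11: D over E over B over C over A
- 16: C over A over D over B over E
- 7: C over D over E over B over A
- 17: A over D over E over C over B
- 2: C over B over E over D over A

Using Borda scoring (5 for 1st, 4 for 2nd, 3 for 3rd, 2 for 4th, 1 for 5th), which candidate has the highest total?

A: 11×1 + 16×4 + 7×1 + 17×5 + 2×1 = 169
B: 11×3 + 16×2 + 7×2 + 17×1 + 2×4 = 104
C: 11×2 + 16×5 + 7×5 + 17×2 + 2×5 = 181
D: 11×5 + 16×3 + 7×4 + 17×4 + 2×2 = 203
E: 11×4 + 16×1 + 7×3 + 17×3 + 2×3 = 138

D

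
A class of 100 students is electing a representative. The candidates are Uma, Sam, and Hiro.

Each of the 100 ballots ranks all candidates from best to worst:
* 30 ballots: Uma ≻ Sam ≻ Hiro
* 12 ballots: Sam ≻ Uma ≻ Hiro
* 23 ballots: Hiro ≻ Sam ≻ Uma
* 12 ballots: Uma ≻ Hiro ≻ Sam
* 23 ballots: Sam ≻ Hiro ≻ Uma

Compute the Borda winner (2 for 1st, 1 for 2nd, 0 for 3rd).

Uma: 30×2 + 12×1 + 23×0 + 12×2 + 23×0 = 96
Sam: 30×1 + 12×2 + 23×1 + 12×0 + 23×2 = 123
Hiro: 30×0 + 12×0 + 23×2 + 12×1 + 23×1 = 81

Sam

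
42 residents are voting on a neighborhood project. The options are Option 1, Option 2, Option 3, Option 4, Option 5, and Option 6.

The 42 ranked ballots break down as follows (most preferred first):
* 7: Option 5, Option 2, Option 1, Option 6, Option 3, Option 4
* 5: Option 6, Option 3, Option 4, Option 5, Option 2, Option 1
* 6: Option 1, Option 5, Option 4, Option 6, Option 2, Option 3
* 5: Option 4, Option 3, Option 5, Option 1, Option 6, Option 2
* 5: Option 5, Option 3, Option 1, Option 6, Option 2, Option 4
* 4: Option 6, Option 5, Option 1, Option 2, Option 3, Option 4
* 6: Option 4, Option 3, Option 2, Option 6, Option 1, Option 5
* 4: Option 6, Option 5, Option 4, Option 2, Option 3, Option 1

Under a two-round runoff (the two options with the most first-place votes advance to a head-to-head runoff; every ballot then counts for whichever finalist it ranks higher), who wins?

Round 1 first-place votes: Option 1 6, Option 2 0, Option 3 0, Option 4 11, Option 5 12, Option 6 13. Option 6 and Option 5 advance.
Runoff: Option 6 is ranked above Option 5 on 19 ballots, Option 5 above Option 6 on 23.

Option 5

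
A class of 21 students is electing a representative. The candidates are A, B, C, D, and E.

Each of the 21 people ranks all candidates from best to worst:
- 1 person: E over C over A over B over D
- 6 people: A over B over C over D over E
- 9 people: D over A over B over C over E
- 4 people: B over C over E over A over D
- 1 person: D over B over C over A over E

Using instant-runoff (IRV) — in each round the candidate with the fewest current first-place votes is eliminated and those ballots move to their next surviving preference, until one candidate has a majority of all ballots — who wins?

Round 1: A 6, B 4, C 0, D 10, E 1. C eliminated.
Round 2: A 6, B 4, D 10, E 1. E eliminated.
Round 3: A 7, B 4, D 10. B eliminated.
Round 4: A 11, D 10. A has a majority (≥11).

A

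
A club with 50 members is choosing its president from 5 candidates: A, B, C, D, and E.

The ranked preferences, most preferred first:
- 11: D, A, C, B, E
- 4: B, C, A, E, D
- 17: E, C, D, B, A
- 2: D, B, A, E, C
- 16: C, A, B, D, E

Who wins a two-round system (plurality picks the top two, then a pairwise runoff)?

Round 1 first-place votes: A 0, B 4, C 16, D 13, E 17. E and C advance.
Runoff: E is ranked above C on 19 ballots, C above E on 31.

C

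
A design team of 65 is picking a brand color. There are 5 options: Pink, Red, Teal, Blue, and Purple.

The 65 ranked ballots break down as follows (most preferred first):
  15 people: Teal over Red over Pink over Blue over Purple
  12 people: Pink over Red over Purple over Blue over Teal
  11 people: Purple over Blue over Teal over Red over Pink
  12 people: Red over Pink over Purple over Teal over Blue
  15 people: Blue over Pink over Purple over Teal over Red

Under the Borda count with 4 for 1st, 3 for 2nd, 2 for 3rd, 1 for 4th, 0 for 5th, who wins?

Pink: 15×2 + 12×4 + 11×0 + 12×3 + 15×3 = 159
Red: 15×3 + 12×3 + 11×1 + 12×4 + 15×0 = 140
Teal: 15×4 + 12×0 + 11×2 + 12×1 + 15×1 = 109
Blue: 15×1 + 12×1 + 11×3 + 12×0 + 15×4 = 120
Purple: 15×0 + 12×2 + 11×4 + 12×2 + 15×2 = 122

Pink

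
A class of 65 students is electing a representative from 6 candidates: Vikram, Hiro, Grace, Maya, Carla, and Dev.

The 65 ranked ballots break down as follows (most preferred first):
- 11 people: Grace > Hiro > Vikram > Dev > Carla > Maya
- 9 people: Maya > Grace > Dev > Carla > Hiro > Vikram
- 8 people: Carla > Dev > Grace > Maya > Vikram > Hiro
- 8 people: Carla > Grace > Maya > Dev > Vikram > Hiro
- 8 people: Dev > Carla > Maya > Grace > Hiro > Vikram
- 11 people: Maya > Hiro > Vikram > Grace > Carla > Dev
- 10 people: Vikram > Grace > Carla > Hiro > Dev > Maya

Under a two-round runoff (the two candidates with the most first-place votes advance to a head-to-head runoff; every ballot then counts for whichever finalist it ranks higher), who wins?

Round 1 first-place votes: Vikram 10, Hiro 0, Grace 11, Maya 20, Carla 16, Dev 8. Maya and Carla advance.
Runoff: Maya is ranked above Carla on 20 ballots, Carla above Maya on 45.

Carla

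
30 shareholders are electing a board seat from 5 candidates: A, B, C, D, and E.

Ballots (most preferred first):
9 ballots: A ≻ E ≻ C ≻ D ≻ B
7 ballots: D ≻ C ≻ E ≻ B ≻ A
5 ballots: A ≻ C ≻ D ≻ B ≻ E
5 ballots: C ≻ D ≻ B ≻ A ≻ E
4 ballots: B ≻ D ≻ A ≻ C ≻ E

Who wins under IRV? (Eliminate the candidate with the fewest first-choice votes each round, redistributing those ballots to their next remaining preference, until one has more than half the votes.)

D

Round 1: A 14, B 4, C 5, D 7, E 0. E eliminated.
Round 2: A 14, B 4, C 5, D 7. B eliminated.
Round 3: A 14, C 5, D 11. C eliminated.
Round 4: A 14, D 16. D has a majority (≥16).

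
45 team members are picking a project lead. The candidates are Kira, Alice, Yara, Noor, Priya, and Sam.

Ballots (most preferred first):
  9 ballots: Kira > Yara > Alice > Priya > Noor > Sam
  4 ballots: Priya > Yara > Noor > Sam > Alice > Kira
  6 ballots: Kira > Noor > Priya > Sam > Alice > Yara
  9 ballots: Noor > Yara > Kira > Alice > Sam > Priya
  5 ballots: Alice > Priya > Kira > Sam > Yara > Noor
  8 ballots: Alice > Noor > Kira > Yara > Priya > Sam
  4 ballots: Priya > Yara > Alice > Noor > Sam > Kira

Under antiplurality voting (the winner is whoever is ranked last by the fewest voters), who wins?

Alice

Last-place votes: Kira 8, Alice 0, Yara 6, Noor 5, Priya 9, Sam 17.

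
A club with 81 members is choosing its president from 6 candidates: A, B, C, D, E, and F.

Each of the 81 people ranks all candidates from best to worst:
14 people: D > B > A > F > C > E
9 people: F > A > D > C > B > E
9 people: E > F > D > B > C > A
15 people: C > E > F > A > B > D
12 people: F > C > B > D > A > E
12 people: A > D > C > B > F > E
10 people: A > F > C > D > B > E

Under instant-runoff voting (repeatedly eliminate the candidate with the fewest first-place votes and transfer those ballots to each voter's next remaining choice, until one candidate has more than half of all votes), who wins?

Round 1: A 22, B 0, C 15, D 14, E 9, F 21. B eliminated.
Round 2: A 22, C 15, D 14, E 9, F 21. E eliminated.
Round 3: A 22, C 15, D 14, F 30. D eliminated.
Round 4: A 36, C 15, F 30. C eliminated.
Round 5: A 36, F 45. F has a majority (≥41).

F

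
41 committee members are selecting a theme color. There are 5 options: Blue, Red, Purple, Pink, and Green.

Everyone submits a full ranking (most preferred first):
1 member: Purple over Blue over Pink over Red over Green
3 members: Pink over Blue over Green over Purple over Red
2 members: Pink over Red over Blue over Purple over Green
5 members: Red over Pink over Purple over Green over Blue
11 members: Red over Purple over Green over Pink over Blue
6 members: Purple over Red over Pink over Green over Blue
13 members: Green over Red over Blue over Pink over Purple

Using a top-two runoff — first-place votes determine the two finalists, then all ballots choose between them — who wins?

Red

Round 1 first-place votes: Blue 0, Red 16, Purple 7, Pink 5, Green 13. Red and Green advance.
Runoff: Red is ranked above Green on 25 ballots, Green above Red on 16.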